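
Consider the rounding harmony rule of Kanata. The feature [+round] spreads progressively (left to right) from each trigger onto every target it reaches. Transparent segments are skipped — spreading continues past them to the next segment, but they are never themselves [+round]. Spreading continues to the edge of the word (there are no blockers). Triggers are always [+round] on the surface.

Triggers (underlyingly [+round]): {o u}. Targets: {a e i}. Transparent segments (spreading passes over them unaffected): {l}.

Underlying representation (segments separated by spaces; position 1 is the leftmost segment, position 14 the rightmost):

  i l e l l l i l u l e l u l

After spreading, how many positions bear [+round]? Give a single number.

From /u/ at 9 rightward: 10 /l/ transparent; 11 /e/ → [+round]; 12 /l/ transparent; 13 /u/ is itself a trigger — this domain ends here.
From /u/ at 13 rightward: 14 /l/ transparent; word edge.
Targets with no active source: positions 1 3 7 stay [-round].
[+round] positions on the surface: 9 11 13.

3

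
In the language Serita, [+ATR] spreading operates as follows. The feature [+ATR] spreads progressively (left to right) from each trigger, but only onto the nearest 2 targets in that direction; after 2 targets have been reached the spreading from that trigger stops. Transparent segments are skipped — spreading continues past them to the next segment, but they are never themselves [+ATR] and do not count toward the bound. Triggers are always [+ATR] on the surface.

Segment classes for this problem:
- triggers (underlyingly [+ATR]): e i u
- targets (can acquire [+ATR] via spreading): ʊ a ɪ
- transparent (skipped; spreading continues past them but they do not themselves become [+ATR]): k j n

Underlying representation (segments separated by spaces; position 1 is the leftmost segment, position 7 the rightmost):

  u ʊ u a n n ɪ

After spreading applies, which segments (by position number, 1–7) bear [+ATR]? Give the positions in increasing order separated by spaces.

From /u/ at 1 rightward: 2 /ʊ/ → [+ATR]; 3 /u/ is itself a trigger — this domain ends here.
From /u/ at 3 rightward: 4 /a/ → [+ATR]; 5 /n/ transparent; 6 /n/ transparent; 7 /ɪ/ → [+ATR]; bound reached.

1 2 3 4 7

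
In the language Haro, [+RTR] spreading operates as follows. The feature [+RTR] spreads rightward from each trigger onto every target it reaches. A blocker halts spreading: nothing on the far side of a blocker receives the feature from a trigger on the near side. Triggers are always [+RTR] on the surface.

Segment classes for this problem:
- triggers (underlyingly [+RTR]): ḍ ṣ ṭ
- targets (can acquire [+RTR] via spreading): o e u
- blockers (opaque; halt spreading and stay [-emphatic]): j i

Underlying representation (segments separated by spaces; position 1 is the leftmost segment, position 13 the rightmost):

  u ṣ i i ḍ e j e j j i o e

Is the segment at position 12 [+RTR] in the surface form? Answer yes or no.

From /ṣ/ at 2 rightward: 3 /i/ blocks.
From /ḍ/ at 5 rightward: 6 /e/ → [+RTR]; 7 /j/ blocks.
Targets with no active source: positions 1 8 12 13 stay [-emphatic].
[+RTR] positions on the surface: 2 5 6.

no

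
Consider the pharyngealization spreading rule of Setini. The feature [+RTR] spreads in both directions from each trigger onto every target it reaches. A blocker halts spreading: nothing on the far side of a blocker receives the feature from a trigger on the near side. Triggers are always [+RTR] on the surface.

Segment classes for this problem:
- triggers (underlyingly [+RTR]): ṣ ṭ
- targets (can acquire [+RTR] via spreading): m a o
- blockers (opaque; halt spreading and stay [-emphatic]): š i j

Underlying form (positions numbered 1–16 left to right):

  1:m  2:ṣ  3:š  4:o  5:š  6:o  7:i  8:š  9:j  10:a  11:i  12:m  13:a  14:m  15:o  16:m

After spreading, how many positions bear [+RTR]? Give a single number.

2

From /ṣ/ at 2 rightward: 3 /š/ blocks.
From /ṣ/ at 2 leftward: 1 /m/ → [+RTR]; word edge.
Targets with no active source: positions 4 6 10 12 13 14 15 16 stay [-emphatic].
[+RTR] positions on the surface: 1 2.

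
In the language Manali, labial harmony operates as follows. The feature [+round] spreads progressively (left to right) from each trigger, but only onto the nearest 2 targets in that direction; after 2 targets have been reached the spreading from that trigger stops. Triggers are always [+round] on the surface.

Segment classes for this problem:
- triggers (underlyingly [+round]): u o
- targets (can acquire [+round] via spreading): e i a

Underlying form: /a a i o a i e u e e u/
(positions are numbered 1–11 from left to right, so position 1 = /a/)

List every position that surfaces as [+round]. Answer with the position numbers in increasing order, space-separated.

From /o/ at 4 rightward: 5 /a/ → [+round]; 6 /i/ → [+round]; bound reached.
From /u/ at 8 rightward: 9 /e/ → [+round]; 10 /e/ → [+round]; bound reached.
From /u/ at 11 rightward: word edge.
Targets with no active source: positions 1 2 3 7 stay [-round].

4 5 6 8 9 10 11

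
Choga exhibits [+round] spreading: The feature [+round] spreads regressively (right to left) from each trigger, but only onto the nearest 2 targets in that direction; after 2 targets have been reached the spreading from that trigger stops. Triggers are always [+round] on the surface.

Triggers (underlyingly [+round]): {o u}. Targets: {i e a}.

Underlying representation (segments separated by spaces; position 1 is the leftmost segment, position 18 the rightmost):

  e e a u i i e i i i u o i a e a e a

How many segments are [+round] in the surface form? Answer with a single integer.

From /u/ at 4 leftward: 3 /a/ → [+round]; 2 /e/ → [+round]; bound reached.
From /u/ at 11 leftward: 10 /i/ → [+round]; 9 /i/ → [+round]; bound reached.
From /o/ at 12 leftward: 11 /u/ is itself a trigger — this domain ends here.
Targets with no active source: positions 1 5 6 7 8 13 14 15 16 17 18 stay [-round].
[+round] positions on the surface: 2 3 4 9 10 11 12.

7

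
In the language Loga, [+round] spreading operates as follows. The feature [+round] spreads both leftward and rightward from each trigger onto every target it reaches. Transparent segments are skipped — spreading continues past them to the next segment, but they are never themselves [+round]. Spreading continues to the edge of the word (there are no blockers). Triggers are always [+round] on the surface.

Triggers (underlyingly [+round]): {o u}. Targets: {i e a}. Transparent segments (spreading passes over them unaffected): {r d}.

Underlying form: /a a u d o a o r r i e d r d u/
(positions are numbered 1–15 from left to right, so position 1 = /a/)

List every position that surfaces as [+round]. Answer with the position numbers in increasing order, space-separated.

From /u/ at 3 rightward: 4 /d/ transparent; 5 /o/ is itself a trigger — this domain ends here.
From /u/ at 3 leftward: 2 /a/ → [+round]; 1 /a/ → [+round]; word edge.
From /o/ at 5 rightward: 6 /a/ → [+round]; 7 /o/ is itself a trigger — this domain ends here.
From /o/ at 5 leftward: 4 /d/ transparent; 3 /u/ is itself a trigger — this domain ends here.
From /o/ at 7 rightward: 8 /r/ transparent; 9 /r/ transparent; 10 /i/ → [+round]; 11 /e/ → [+round]; 12 /d/ transparent; 13 /r/ transparent; 14 /d/ transparent; 15 /u/ is itself a trigger — this domain ends here.
From /o/ at 7 leftward: 6 /a/ → [+round]; 5 /o/ is itself a trigger — this domain ends here.
From /u/ at 15 rightward: word edge.
From /u/ at 15 leftward: 14 /d/ transparent; 13 /r/ transparent; 12 /d/ transparent; 11 /e/ → [+round]; 10 /i/ → [+round]; 9 /r/ transparent; 8 /r/ transparent; 7 /o/ is itself a trigger — this domain ends here.

1 2 3 5 6 7 10 11 15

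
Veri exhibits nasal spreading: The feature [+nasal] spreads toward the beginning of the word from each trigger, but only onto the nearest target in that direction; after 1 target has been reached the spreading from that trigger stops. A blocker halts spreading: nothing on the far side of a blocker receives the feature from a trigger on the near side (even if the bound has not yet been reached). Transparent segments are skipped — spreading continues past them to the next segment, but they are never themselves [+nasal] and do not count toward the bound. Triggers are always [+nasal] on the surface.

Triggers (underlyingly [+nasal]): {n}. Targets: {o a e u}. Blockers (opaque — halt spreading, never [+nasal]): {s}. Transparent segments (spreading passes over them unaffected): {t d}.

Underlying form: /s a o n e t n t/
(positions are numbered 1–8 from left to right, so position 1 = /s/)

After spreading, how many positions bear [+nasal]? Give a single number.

4

From /n/ at 4 leftward: 3 /o/ → [+nasal]; bound reached.
From /n/ at 7 leftward: 6 /t/ transparent; 5 /e/ → [+nasal]; bound reached.
Target with no active source: position 2 stays [-nasal].
[+nasal] positions on the surface: 3 4 5 7.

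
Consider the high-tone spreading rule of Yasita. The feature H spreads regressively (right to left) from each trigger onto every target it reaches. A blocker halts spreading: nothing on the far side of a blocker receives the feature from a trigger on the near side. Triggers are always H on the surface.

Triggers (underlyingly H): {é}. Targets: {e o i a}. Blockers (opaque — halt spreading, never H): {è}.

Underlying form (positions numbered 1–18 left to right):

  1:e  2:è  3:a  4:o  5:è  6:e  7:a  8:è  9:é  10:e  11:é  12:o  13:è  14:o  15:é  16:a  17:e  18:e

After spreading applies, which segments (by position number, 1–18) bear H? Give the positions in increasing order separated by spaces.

9 10 11 14 15

From /é/ at 9 leftward: 8 /è/ blocks.
From /é/ at 11 leftward: 10 /e/ → H; 9 /é/ is itself a trigger — this domain ends here.
From /é/ at 15 leftward: 14 /o/ → H; 13 /è/ blocks.
Targets with no active source: positions 1 3 4 6 7 12 16 17 18 stay [-high tone].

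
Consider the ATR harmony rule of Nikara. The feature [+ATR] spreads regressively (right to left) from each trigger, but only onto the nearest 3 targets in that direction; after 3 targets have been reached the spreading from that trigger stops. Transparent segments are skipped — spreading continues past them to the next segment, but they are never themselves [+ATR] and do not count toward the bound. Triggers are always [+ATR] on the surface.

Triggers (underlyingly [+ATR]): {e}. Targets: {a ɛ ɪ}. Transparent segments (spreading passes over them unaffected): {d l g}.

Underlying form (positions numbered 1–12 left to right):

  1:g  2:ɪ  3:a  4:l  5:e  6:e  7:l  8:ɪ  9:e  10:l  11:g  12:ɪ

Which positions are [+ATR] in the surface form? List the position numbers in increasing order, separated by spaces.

2 3 5 6 8 9

From /e/ at 5 leftward: 4 /l/ transparent; 3 /a/ → [+ATR]; 2 /ɪ/ → [+ATR]; 1 /g/ transparent; word edge.
From /e/ at 6 leftward: 5 /e/ is itself a trigger — this domain ends here.
From /e/ at 9 leftward: 8 /ɪ/ → [+ATR]; 7 /l/ transparent; 6 /e/ is itself a trigger — this domain ends here.
Target with no active source: position 12 stays [-ATR].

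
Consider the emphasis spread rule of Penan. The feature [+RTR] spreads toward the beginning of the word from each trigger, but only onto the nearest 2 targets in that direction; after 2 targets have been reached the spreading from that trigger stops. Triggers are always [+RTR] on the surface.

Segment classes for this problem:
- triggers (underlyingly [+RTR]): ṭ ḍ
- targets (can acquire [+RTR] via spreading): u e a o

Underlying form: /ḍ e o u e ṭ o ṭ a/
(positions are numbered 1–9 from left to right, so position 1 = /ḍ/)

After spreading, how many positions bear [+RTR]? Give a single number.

From /ḍ/ at 1 leftward: word edge.
From /ṭ/ at 6 leftward: 5 /e/ → [+RTR]; 4 /u/ → [+RTR]; bound reached.
From /ṭ/ at 8 leftward: 7 /o/ → [+RTR]; 6 /ṭ/ is itself a trigger — this domain ends here.
Targets with no active source: positions 2 3 9 stay [-emphatic].
[+RTR] positions on the surface: 1 4 5 6 7 8.

6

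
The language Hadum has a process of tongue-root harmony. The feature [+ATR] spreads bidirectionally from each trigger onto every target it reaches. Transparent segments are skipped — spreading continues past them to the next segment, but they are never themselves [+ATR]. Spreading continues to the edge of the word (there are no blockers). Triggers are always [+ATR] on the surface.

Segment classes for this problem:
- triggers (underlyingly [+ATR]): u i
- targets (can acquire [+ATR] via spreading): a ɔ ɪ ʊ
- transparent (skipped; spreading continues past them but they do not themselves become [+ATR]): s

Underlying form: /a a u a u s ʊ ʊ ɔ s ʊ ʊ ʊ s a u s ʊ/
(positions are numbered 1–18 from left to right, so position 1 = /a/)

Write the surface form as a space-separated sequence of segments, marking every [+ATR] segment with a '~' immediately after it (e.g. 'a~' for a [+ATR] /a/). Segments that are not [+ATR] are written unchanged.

From /u/ at 3 rightward: 4 /a/ → [+ATR]; 5 /u/ is itself a trigger — this domain ends here.
From /u/ at 3 leftward: 2 /a/ → [+ATR]; 1 /a/ → [+ATR]; word edge.
From /u/ at 5 rightward: 6 /s/ transparent; 7 /ʊ/ → [+ATR]; 8 /ʊ/ → [+ATR]; 9 /ɔ/ → [+ATR]; 10 /s/ transparent; 11 /ʊ/ → [+ATR]; 12 /ʊ/ → [+ATR]; 13 /ʊ/ → [+ATR]; 14 /s/ transparent; 15 /a/ → [+ATR]; 16 /u/ is itself a trigger — this domain ends here.
From /u/ at 5 leftward: 4 /a/ → [+ATR]; 3 /u/ is itself a trigger — this domain ends here.
From /u/ at 16 rightward: 17 /s/ transparent; 18 /ʊ/ → [+ATR]; word edge.
From /u/ at 16 leftward: 15 /a/ → [+ATR]; 14 /s/ transparent; 13 /ʊ/ → [+ATR]; 12 /ʊ/ → [+ATR]; 11 /ʊ/ → [+ATR]; 10 /s/ transparent; 9 /ɔ/ → [+ATR]; 8 /ʊ/ → [+ATR]; 7 /ʊ/ → [+ATR]; 6 /s/ transparent; 5 /u/ is itself a trigger — this domain ends here.
[+ATR] positions on the surface: 1 2 3 4 5 7 8 9 11 12 13 15 16 18.

a~ a~ u~ a~ u~ s ʊ~ ʊ~ ɔ~ s ʊ~ ʊ~ ʊ~ s a~ u~ s ʊ~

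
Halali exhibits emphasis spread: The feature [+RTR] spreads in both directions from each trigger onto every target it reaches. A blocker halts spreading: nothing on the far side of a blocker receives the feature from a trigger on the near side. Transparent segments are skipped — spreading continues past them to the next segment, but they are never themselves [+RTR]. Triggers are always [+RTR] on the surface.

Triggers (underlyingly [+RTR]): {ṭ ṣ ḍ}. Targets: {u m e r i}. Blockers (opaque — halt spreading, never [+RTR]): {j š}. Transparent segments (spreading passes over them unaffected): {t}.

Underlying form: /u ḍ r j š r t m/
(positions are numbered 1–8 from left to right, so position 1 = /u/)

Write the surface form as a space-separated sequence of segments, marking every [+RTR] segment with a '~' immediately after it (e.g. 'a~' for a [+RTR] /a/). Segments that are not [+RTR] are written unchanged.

From /ḍ/ at 2 rightward: 3 /r/ → [+RTR]; 4 /j/ blocks.
From /ḍ/ at 2 leftward: 1 /u/ → [+RTR]; word edge.
Targets with no active source: positions 6 8 stay [-emphatic].
[+RTR] positions on the surface: 1 2 3.

u~ ḍ~ r~ j š r t m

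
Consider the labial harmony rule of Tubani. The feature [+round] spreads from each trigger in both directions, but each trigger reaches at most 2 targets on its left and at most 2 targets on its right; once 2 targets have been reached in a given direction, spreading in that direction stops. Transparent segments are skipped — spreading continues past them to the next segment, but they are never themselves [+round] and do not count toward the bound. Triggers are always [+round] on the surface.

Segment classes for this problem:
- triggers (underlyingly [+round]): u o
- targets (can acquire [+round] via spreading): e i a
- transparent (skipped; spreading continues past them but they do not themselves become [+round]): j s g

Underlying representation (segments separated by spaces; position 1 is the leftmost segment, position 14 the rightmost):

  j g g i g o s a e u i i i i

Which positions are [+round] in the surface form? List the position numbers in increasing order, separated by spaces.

From /o/ at 6 rightward: 7 /s/ transparent; 8 /a/ → [+round]; 9 /e/ → [+round]; bound reached.
From /o/ at 6 leftward: 5 /g/ transparent; 4 /i/ → [+round]; 3 /g/ transparent; 2 /g/ transparent; 1 /j/ transparent; word edge.
From /u/ at 10 rightward: 11 /i/ → [+round]; 12 /i/ → [+round]; bound reached.
From /u/ at 10 leftward: 9 /e/ → [+round]; 8 /a/ → [+round]; bound reached.
Targets with no active source: positions 13 14 stay [-round].

4 6 8 9 10 11 12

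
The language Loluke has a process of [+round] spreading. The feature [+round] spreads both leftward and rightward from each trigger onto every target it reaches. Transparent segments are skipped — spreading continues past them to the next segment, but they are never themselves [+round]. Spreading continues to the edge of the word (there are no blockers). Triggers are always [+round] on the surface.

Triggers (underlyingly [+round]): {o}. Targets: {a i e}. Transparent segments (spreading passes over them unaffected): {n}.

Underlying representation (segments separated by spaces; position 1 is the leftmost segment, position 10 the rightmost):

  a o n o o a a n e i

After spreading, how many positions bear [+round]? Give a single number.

From /o/ at 2 rightward: 3 /n/ transparent; 4 /o/ is itself a trigger — this domain ends here.
From /o/ at 2 leftward: 1 /a/ → [+round]; word edge.
From /o/ at 4 rightward: 5 /o/ is itself a trigger — this domain ends here.
From /o/ at 4 leftward: 3 /n/ transparent; 2 /o/ is itself a trigger — this domain ends here.
From /o/ at 5 rightward: 6 /a/ → [+round]; 7 /a/ → [+round]; 8 /n/ transparent; 9 /e/ → [+round]; 10 /i/ → [+round]; word edge.
From /o/ at 5 leftward: 4 /o/ is itself a trigger — this domain ends here.
[+round] positions on the surface: 1 2 4 5 6 7 9 10.

8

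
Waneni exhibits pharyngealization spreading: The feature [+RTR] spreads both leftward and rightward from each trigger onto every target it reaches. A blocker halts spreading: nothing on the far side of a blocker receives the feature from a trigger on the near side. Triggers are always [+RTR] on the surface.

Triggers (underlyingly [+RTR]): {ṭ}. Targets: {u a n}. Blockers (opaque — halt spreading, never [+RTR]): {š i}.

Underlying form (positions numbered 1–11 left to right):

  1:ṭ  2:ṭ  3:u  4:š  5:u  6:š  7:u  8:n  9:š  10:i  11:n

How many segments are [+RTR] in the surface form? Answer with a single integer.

3

From /ṭ/ at 1 rightward: 2 /ṭ/ is itself a trigger — this domain ends here.
From /ṭ/ at 1 leftward: word edge.
From /ṭ/ at 2 rightward: 3 /u/ → [+RTR]; 4 /š/ blocks.
From /ṭ/ at 2 leftward: 1 /ṭ/ is itself a trigger — this domain ends here.
Targets with no active source: positions 5 7 8 11 stay [-emphatic].
[+RTR] positions on the surface: 1 2 3.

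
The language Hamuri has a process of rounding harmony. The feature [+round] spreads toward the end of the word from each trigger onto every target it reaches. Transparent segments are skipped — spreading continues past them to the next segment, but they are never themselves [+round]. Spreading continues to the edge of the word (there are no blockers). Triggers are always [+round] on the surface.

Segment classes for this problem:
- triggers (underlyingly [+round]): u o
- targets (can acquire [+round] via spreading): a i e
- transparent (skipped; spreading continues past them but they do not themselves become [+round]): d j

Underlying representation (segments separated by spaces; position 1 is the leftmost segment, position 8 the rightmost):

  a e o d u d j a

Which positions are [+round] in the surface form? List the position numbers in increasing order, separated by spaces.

3 5 8

From /o/ at 3 rightward: 4 /d/ transparent; 5 /u/ is itself a trigger — this domain ends here.
From /u/ at 5 rightward: 6 /d/ transparent; 7 /j/ transparent; 8 /a/ → [+round]; word edge.
Targets with no active source: positions 1 2 stay [-round].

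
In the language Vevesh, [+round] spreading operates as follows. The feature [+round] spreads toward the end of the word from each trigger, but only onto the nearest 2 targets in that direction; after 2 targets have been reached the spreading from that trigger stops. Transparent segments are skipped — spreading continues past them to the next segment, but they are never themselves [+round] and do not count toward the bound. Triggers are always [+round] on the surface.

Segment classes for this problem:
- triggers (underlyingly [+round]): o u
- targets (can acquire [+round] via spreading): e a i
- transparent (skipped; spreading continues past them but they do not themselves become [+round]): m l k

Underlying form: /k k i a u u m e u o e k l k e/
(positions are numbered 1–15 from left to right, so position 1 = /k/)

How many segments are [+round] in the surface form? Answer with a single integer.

From /u/ at 5 rightward: 6 /u/ is itself a trigger — this domain ends here.
From /u/ at 6 rightward: 7 /m/ transparent; 8 /e/ → [+round]; 9 /u/ is itself a trigger — this domain ends here.
From /u/ at 9 rightward: 10 /o/ is itself a trigger — this domain ends here.
From /o/ at 10 rightward: 11 /e/ → [+round]; 12 /k/ transparent; 13 /l/ transparent; 14 /k/ transparent; 15 /e/ → [+round]; bound reached.
Targets with no active source: positions 3 4 stay [-round].
[+round] positions on the surface: 5 6 8 9 10 11 15.

7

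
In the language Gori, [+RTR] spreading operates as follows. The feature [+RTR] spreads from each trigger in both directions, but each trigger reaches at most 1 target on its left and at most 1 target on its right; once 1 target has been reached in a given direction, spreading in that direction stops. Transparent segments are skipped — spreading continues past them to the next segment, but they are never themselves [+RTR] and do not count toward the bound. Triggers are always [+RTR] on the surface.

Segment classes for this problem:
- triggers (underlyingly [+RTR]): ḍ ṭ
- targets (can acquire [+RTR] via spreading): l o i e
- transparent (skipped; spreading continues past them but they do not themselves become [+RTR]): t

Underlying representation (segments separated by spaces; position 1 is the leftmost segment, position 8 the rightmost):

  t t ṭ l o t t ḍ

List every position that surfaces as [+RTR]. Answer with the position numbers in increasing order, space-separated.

3 4 5 8

From /ṭ/ at 3 rightward: 4 /l/ → [+RTR]; bound reached.
From /ṭ/ at 3 leftward: 2 /t/ transparent; 1 /t/ transparent; word edge.
From /ḍ/ at 8 rightward: word edge.
From /ḍ/ at 8 leftward: 7 /t/ transparent; 6 /t/ transparent; 5 /o/ → [+RTR]; bound reached.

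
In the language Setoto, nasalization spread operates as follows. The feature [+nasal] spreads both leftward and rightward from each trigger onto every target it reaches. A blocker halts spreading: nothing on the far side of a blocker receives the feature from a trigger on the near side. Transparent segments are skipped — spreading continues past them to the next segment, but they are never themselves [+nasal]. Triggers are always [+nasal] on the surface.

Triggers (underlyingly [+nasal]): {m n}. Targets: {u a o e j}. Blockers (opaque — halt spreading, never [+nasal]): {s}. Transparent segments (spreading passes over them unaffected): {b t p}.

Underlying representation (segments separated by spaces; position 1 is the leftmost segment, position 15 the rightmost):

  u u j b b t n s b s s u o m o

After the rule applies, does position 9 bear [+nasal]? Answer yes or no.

From /n/ at 7 rightward: 8 /s/ blocks.
From /n/ at 7 leftward: 6 /t/ transparent; 5 /b/ transparent; 4 /b/ transparent; 3 /j/ → [+nasal]; 2 /u/ → [+nasal]; 1 /u/ → [+nasal]; word edge.
From /m/ at 14 rightward: 15 /o/ → [+nasal]; word edge.
From /m/ at 14 leftward: 13 /o/ → [+nasal]; 12 /u/ → [+nasal]; 11 /s/ blocks.
[+nasal] positions on the surface: 1 2 3 7 12 13 14 15.

no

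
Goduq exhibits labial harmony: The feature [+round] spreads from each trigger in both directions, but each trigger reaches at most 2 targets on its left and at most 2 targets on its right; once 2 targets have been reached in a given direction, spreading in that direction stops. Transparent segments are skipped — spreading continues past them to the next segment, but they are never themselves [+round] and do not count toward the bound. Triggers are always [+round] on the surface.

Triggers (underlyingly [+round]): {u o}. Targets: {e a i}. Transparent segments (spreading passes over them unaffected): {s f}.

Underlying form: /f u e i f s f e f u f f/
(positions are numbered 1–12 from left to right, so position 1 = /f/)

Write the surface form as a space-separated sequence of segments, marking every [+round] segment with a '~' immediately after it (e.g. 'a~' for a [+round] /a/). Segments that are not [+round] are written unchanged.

f u~ e~ i~ f s f e~ f u~ f f

From /u/ at 2 rightward: 3 /e/ → [+round]; 4 /i/ → [+round]; bound reached.
From /u/ at 2 leftward: 1 /f/ transparent; word edge.
From /u/ at 10 rightward: 11 /f/ transparent; 12 /f/ transparent; word edge.
From /u/ at 10 leftward: 9 /f/ transparent; 8 /e/ → [+round]; 7 /f/ transparent; 6 /s/ transparent; 5 /f/ transparent; 4 /i/ → [+round]; bound reached.
[+round] positions on the surface: 2 3 4 8 10.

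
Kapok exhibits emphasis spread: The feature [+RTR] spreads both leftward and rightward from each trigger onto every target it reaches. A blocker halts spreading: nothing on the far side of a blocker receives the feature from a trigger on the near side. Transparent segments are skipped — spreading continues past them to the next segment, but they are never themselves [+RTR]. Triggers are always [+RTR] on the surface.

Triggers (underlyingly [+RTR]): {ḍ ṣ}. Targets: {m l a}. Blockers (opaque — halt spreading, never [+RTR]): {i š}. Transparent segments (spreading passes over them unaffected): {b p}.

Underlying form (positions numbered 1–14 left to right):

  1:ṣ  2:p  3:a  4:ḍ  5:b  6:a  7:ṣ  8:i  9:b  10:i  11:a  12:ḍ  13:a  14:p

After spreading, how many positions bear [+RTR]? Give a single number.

8

From /ṣ/ at 1 rightward: 2 /p/ transparent; 3 /a/ → [+RTR]; 4 /ḍ/ is itself a trigger — this domain ends here.
From /ṣ/ at 1 leftward: word edge.
From /ḍ/ at 4 rightward: 5 /b/ transparent; 6 /a/ → [+RTR]; 7 /ṣ/ is itself a trigger — this domain ends here.
From /ḍ/ at 4 leftward: 3 /a/ → [+RTR]; 2 /p/ transparent; 1 /ṣ/ is itself a trigger — this domain ends here.
From /ṣ/ at 7 rightward: 8 /i/ blocks.
From /ṣ/ at 7 leftward: 6 /a/ → [+RTR]; 5 /b/ transparent; 4 /ḍ/ is itself a trigger — this domain ends here.
From /ḍ/ at 12 rightward: 13 /a/ → [+RTR]; 14 /p/ transparent; word edge.
From /ḍ/ at 12 leftward: 11 /a/ → [+RTR]; 10 /i/ blocks.
[+RTR] positions on the surface: 1 3 4 6 7 11 12 13.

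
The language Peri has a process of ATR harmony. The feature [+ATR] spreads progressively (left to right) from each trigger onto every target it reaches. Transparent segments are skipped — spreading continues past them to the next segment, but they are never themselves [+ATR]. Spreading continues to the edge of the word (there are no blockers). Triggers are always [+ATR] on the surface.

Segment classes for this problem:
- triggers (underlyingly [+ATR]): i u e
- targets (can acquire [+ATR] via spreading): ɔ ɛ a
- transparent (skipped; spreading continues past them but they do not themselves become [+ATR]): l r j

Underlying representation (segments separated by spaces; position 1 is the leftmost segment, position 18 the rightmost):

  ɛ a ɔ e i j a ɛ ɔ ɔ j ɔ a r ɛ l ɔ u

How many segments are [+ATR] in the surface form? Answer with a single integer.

11

From /e/ at 4 rightward: 5 /i/ is itself a trigger — this domain ends here.
From /i/ at 5 rightward: 6 /j/ transparent; 7 /a/ → [+ATR]; 8 /ɛ/ → [+ATR]; 9 /ɔ/ → [+ATR]; 10 /ɔ/ → [+ATR]; 11 /j/ transparent; 12 /ɔ/ → [+ATR]; 13 /a/ → [+ATR]; 14 /r/ transparent; 15 /ɛ/ → [+ATR]; 16 /l/ transparent; 17 /ɔ/ → [+ATR]; 18 /u/ is itself a trigger — this domain ends here.
From /u/ at 18 rightward: word edge.
Targets with no active source: positions 1 2 3 stay [-ATR].
[+ATR] positions on the surface: 4 5 7 8 9 10 12 13 15 17 18.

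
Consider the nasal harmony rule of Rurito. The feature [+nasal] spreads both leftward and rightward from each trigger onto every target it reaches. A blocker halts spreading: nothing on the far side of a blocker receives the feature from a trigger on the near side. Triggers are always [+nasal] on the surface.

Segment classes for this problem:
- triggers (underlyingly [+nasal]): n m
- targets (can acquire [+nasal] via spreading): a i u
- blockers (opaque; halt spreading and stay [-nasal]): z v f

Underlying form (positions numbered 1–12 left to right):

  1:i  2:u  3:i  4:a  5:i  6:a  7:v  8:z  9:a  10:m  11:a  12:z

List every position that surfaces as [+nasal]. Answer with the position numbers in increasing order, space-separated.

From /m/ at 10 rightward: 11 /a/ → [+nasal]; 12 /z/ blocks.
From /m/ at 10 leftward: 9 /a/ → [+nasal]; 8 /z/ blocks.
Targets with no active source: positions 1 2 3 4 5 6 stay [-nasal].

9 10 11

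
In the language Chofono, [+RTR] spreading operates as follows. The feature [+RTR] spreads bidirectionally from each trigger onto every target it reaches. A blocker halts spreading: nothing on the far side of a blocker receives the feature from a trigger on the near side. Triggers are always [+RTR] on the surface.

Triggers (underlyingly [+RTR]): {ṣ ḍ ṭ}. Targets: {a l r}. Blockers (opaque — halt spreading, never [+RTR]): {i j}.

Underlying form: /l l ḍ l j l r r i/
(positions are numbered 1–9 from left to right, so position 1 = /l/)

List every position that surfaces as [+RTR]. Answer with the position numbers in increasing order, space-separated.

1 2 3 4

From /ḍ/ at 3 rightward: 4 /l/ → [+RTR]; 5 /j/ blocks.
From /ḍ/ at 3 leftward: 2 /l/ → [+RTR]; 1 /l/ → [+RTR]; word edge.
Targets with no active source: positions 6 7 8 stay [-emphatic].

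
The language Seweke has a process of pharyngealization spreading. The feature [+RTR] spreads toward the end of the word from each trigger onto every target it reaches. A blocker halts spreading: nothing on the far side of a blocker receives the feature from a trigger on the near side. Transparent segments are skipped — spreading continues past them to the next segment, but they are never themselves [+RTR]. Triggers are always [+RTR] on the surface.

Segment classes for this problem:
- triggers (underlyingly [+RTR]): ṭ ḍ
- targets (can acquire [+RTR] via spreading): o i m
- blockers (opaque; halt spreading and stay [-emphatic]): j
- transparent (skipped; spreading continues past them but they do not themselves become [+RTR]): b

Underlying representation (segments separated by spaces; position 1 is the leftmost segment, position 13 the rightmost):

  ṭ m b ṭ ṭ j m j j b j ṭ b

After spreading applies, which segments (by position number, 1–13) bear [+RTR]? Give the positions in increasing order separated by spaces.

1 2 4 5 12

From /ṭ/ at 1 rightward: 2 /m/ → [+RTR]; 3 /b/ transparent; 4 /ṭ/ is itself a trigger — this domain ends here.
From /ṭ/ at 4 rightward: 5 /ṭ/ is itself a trigger — this domain ends here.
From /ṭ/ at 5 rightward: 6 /j/ blocks.
From /ṭ/ at 12 rightward: 13 /b/ transparent; word edge.
Target with no active source: position 7 stays [-emphatic].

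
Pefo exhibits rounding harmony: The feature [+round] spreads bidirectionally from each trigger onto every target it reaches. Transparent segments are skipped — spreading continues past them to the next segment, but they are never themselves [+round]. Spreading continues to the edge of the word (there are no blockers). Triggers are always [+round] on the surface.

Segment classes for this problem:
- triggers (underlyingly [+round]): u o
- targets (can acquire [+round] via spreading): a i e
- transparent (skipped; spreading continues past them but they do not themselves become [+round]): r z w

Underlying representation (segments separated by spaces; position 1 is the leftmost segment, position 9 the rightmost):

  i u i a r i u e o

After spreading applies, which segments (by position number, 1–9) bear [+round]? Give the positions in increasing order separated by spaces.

1 2 3 4 6 7 8 9

From /u/ at 2 rightward: 3 /i/ → [+round]; 4 /a/ → [+round]; 5 /r/ transparent; 6 /i/ → [+round]; 7 /u/ is itself a trigger — this domain ends here.
From /u/ at 2 leftward: 1 /i/ → [+round]; word edge.
From /u/ at 7 rightward: 8 /e/ → [+round]; 9 /o/ is itself a trigger — this domain ends here.
From /u/ at 7 leftward: 6 /i/ → [+round]; 5 /r/ transparent; 4 /a/ → [+round]; 3 /i/ → [+round]; 2 /u/ is itself a trigger — this domain ends here.
From /o/ at 9 rightward: word edge.
From /o/ at 9 leftward: 8 /e/ → [+round]; 7 /u/ is itself a trigger — this domain ends here.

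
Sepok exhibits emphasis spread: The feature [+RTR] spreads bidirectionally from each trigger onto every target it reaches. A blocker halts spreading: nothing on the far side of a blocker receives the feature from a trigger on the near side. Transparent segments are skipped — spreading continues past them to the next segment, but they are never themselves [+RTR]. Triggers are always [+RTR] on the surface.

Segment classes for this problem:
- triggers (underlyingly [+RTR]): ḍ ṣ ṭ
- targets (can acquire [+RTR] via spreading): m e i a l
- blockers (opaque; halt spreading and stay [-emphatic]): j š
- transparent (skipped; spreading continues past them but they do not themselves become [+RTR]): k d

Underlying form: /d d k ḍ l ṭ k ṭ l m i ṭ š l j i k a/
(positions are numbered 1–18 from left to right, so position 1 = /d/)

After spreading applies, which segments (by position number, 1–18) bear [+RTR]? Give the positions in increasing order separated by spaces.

From /ḍ/ at 4 rightward: 5 /l/ → [+RTR]; 6 /ṭ/ is itself a trigger — this domain ends here.
From /ḍ/ at 4 leftward: 3 /k/ transparent; 2 /d/ transparent; 1 /d/ transparent; word edge.
From /ṭ/ at 6 rightward: 7 /k/ transparent; 8 /ṭ/ is itself a trigger — this domain ends here.
From /ṭ/ at 6 leftward: 5 /l/ → [+RTR]; 4 /ḍ/ is itself a trigger — this domain ends here.
From /ṭ/ at 8 rightward: 9 /l/ → [+RTR]; 10 /m/ → [+RTR]; 11 /i/ → [+RTR]; 12 /ṭ/ is itself a trigger — this domain ends here.
From /ṭ/ at 8 leftward: 7 /k/ transparent; 6 /ṭ/ is itself a trigger — this domain ends here.
From /ṭ/ at 12 rightward: 13 /š/ blocks.
From /ṭ/ at 12 leftward: 11 /i/ → [+RTR]; 10 /m/ → [+RTR]; 9 /l/ → [+RTR]; 8 /ṭ/ is itself a trigger — this domain ends here.
Targets with no active source: positions 14 16 18 stay [-emphatic].

4 5 6 8 9 10 11 12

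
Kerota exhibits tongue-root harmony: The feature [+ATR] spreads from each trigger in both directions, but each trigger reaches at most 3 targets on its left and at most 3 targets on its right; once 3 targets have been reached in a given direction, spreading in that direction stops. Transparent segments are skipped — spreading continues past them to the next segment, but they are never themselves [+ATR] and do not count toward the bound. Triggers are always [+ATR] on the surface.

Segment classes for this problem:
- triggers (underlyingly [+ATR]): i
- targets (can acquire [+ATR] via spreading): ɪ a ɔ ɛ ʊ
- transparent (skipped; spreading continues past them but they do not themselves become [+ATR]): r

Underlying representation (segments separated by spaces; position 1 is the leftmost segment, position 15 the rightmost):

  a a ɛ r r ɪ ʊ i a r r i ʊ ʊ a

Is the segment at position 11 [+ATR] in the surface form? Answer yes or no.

From /i/ at 8 rightward: 9 /a/ → [+ATR]; 10 /r/ transparent; 11 /r/ transparent; 12 /i/ is itself a trigger — this domain ends here.
From /i/ at 8 leftward: 7 /ʊ/ → [+ATR]; 6 /ɪ/ → [+ATR]; 5 /r/ transparent; 4 /r/ transparent; 3 /ɛ/ → [+ATR]; bound reached.
From /i/ at 12 rightward: 13 /ʊ/ → [+ATR]; 14 /ʊ/ → [+ATR]; 15 /a/ → [+ATR]; bound reached.
From /i/ at 12 leftward: 11 /r/ transparent; 10 /r/ transparent; 9 /a/ → [+ATR]; 8 /i/ is itself a trigger — this domain ends here.
Targets with no active source: positions 1 2 stay [-ATR].
[+ATR] positions on the surface: 3 6 7 8 9 12 13 14 15.

no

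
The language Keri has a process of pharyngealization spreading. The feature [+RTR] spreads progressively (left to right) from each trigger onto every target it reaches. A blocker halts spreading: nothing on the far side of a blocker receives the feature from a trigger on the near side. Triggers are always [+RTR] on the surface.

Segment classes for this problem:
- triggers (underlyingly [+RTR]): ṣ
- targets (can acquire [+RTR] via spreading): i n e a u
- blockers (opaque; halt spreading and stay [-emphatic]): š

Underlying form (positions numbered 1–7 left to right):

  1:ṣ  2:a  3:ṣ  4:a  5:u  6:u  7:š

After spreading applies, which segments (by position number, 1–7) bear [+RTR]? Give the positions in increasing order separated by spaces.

From /ṣ/ at 1 rightward: 2 /a/ → [+RTR]; 3 /ṣ/ is itself a trigger — this domain ends here.
From /ṣ/ at 3 rightward: 4 /a/ → [+RTR]; 5 /u/ → [+RTR]; 6 /u/ → [+RTR]; 7 /š/ blocks.

1 2 3 4 5 6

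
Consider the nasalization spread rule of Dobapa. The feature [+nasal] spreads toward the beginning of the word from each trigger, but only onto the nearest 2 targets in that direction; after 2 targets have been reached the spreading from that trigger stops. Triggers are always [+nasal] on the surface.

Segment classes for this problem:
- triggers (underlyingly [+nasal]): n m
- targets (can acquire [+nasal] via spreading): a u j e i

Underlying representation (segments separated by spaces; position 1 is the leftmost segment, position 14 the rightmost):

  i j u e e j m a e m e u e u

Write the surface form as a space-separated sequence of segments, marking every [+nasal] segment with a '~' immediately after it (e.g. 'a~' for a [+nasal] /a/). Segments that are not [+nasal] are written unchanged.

i j u e e~ j~ m~ a~ e~ m~ e u e u

From /m/ at 7 leftward: 6 /j/ → [+nasal]; 5 /e/ → [+nasal]; bound reached.
From /m/ at 10 leftward: 9 /e/ → [+nasal]; 8 /a/ → [+nasal]; bound reached.
Targets with no active source: positions 1 2 3 4 11 12 13 14 stay [-nasal].
[+nasal] positions on the surface: 5 6 7 8 9 10.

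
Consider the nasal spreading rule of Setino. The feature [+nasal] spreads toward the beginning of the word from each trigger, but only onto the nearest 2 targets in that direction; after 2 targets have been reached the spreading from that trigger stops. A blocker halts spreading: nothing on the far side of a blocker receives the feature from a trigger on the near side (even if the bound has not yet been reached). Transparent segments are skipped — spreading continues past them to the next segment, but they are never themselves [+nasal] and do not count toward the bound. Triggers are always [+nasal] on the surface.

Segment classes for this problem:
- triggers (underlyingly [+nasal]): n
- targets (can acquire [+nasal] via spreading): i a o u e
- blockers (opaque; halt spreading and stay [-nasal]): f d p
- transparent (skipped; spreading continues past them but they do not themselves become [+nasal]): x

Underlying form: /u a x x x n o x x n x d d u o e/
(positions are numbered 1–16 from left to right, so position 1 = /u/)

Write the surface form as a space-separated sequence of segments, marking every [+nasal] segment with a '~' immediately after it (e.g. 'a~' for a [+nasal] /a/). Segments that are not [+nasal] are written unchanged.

From /n/ at 6 leftward: 5 /x/ transparent; 4 /x/ transparent; 3 /x/ transparent; 2 /a/ → [+nasal]; 1 /u/ → [+nasal]; bound reached.
From /n/ at 10 leftward: 9 /x/ transparent; 8 /x/ transparent; 7 /o/ → [+nasal]; 6 /n/ is itself a trigger — this domain ends here.
Targets with no active source: positions 14 15 16 stay [-nasal].
[+nasal] positions on the surface: 1 2 6 7 10.

u~ a~ x x x n~ o~ x x n~ x d d u o e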